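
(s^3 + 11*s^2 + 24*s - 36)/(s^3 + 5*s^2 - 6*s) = (s + 6)/s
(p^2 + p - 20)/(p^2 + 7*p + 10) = (p - 4)/(p + 2)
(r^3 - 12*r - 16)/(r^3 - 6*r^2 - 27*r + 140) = (r^2 + 4*r + 4)/(r^2 - 2*r - 35)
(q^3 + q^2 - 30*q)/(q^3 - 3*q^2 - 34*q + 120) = q/(q - 4)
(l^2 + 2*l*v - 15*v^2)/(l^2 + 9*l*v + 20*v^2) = (l - 3*v)/(l + 4*v)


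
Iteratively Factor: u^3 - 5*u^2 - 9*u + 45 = (u + 3)*(u^2 - 8*u + 15) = (u - 5)*(u + 3)*(u - 3)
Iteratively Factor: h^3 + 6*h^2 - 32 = (h + 4)*(h^2 + 2*h - 8) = (h + 4)^2*(h - 2)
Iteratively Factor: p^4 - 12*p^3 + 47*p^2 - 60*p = (p - 3)*(p^3 - 9*p^2 + 20*p) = p*(p - 3)*(p^2 - 9*p + 20) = p*(p - 4)*(p - 3)*(p - 5)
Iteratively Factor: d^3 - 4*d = (d)*(d^2 - 4) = d*(d - 2)*(d + 2)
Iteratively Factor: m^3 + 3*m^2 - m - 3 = (m + 3)*(m^2 - 1) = (m + 1)*(m + 3)*(m - 1)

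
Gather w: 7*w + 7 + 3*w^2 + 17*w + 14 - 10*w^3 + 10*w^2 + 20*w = -10*w^3 + 13*w^2 + 44*w + 21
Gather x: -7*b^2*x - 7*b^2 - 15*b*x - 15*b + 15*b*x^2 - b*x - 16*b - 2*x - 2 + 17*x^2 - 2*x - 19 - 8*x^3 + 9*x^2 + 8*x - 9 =-7*b^2 - 31*b - 8*x^3 + x^2*(15*b + 26) + x*(-7*b^2 - 16*b + 4) - 30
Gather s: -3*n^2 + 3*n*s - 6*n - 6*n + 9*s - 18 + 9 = -3*n^2 - 12*n + s*(3*n + 9) - 9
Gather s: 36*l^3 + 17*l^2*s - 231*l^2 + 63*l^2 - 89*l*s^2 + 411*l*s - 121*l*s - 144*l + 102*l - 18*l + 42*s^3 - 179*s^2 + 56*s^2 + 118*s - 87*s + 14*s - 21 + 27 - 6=36*l^3 - 168*l^2 - 60*l + 42*s^3 + s^2*(-89*l - 123) + s*(17*l^2 + 290*l + 45)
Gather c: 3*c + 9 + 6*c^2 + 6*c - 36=6*c^2 + 9*c - 27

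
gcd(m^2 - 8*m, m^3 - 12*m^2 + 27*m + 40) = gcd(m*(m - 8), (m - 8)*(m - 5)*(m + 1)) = m - 8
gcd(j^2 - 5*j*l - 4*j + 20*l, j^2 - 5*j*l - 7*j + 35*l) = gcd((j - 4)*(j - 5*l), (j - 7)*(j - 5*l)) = j - 5*l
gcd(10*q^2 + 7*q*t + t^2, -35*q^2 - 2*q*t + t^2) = 5*q + t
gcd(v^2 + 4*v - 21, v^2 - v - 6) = v - 3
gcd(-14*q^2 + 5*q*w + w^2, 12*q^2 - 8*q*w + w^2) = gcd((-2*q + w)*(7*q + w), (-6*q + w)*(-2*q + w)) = 2*q - w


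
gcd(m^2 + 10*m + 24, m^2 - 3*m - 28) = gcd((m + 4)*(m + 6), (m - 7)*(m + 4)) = m + 4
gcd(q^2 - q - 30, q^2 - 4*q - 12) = q - 6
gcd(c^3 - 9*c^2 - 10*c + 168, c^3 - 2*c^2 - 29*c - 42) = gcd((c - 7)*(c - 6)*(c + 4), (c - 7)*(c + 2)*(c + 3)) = c - 7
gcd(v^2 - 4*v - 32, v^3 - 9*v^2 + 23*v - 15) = 1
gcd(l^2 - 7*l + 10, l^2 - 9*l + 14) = l - 2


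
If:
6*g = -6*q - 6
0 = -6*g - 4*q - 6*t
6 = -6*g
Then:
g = -1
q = 0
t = 1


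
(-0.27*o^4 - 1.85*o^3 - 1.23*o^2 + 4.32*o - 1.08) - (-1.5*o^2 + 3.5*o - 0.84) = -0.27*o^4 - 1.85*o^3 + 0.27*o^2 + 0.82*o - 0.24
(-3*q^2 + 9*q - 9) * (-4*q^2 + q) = 12*q^4 - 39*q^3 + 45*q^2 - 9*q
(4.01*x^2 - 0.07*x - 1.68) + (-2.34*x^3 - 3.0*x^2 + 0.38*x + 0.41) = -2.34*x^3 + 1.01*x^2 + 0.31*x - 1.27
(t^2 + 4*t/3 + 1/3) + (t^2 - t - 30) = 2*t^2 + t/3 - 89/3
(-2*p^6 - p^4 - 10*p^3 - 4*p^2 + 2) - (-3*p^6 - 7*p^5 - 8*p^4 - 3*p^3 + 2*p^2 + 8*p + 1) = p^6 + 7*p^5 + 7*p^4 - 7*p^3 - 6*p^2 - 8*p + 1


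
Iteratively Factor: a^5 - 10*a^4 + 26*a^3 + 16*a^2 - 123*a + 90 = (a + 2)*(a^4 - 12*a^3 + 50*a^2 - 84*a + 45) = (a - 3)*(a + 2)*(a^3 - 9*a^2 + 23*a - 15) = (a - 3)^2*(a + 2)*(a^2 - 6*a + 5) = (a - 5)*(a - 3)^2*(a + 2)*(a - 1)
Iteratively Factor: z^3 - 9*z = (z - 3)*(z^2 + 3*z) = (z - 3)*(z + 3)*(z)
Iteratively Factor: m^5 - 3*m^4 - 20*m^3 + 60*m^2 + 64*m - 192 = (m - 2)*(m^4 - m^3 - 22*m^2 + 16*m + 96) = (m - 2)*(m + 2)*(m^3 - 3*m^2 - 16*m + 48) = (m - 3)*(m - 2)*(m + 2)*(m^2 - 16) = (m - 4)*(m - 3)*(m - 2)*(m + 2)*(m + 4)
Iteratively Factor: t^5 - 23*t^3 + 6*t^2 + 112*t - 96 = (t - 1)*(t^4 + t^3 - 22*t^2 - 16*t + 96) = (t - 1)*(t + 3)*(t^3 - 2*t^2 - 16*t + 32) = (t - 2)*(t - 1)*(t + 3)*(t^2 - 16) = (t - 2)*(t - 1)*(t + 3)*(t + 4)*(t - 4)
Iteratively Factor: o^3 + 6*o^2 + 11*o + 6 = (o + 2)*(o^2 + 4*o + 3) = (o + 1)*(o + 2)*(o + 3)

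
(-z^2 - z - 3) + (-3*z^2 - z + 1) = -4*z^2 - 2*z - 2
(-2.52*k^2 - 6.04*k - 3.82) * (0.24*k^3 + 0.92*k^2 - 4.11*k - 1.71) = -0.6048*k^5 - 3.768*k^4 + 3.8836*k^3 + 25.6192*k^2 + 26.0286*k + 6.5322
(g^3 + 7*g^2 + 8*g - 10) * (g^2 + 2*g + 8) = g^5 + 9*g^4 + 30*g^3 + 62*g^2 + 44*g - 80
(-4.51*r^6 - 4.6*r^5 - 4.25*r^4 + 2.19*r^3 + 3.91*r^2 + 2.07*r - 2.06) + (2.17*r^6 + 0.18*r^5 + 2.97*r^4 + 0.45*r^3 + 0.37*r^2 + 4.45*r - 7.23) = -2.34*r^6 - 4.42*r^5 - 1.28*r^4 + 2.64*r^3 + 4.28*r^2 + 6.52*r - 9.29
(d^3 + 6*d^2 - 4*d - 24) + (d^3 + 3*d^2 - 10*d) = 2*d^3 + 9*d^2 - 14*d - 24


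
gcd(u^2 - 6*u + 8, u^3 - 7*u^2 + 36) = 1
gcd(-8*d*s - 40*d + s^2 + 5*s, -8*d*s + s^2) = -8*d + s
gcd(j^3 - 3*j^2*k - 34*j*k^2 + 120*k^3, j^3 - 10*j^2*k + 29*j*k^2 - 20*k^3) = j^2 - 9*j*k + 20*k^2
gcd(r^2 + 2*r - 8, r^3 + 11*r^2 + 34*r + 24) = r + 4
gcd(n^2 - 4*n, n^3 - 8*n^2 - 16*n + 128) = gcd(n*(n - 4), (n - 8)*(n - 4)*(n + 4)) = n - 4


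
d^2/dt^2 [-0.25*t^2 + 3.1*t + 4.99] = -0.500000000000000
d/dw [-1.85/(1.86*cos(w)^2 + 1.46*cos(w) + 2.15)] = -(6.882*cos(w) + 2.701)*sin(w)/(1.86*cos(w)^2 + 1.46*cos(w) + 2.15)^2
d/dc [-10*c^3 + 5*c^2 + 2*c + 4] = -30*c^2 + 10*c + 2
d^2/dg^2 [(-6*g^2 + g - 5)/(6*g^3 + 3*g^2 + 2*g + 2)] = 6*(-72*g^6 + 36*g^5 - 270*g^4 - 61*g^3 - 93*g^2 + 24*g - 6)/(216*g^9 + 324*g^8 + 378*g^7 + 459*g^6 + 342*g^5 + 234*g^4 + 152*g^3 + 60*g^2 + 24*g + 8)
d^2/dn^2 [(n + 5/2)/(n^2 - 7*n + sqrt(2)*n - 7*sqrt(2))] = ((2*n + 5)*(2*n - 7 + sqrt(2))^2 + (-6*n - 2*sqrt(2) + 9)*(n^2 - 7*n + sqrt(2)*n - 7*sqrt(2)))/(n^2 - 7*n + sqrt(2)*n - 7*sqrt(2))^3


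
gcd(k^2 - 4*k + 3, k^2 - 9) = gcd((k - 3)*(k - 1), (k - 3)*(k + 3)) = k - 3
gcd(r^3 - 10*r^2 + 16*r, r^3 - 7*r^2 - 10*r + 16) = r - 8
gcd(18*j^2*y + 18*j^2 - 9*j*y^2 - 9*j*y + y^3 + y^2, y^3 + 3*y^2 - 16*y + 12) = 1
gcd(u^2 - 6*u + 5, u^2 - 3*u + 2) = u - 1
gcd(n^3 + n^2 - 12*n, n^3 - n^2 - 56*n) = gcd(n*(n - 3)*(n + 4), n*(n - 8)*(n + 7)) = n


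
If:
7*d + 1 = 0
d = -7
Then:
No Solution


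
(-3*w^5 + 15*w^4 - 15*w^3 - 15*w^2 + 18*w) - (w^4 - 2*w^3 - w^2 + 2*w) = -3*w^5 + 14*w^4 - 13*w^3 - 14*w^2 + 16*w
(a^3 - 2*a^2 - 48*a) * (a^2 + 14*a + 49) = a^5 + 12*a^4 - 27*a^3 - 770*a^2 - 2352*a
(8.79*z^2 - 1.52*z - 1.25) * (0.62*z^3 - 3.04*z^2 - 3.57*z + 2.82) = 5.4498*z^5 - 27.664*z^4 - 27.5345*z^3 + 34.0142*z^2 + 0.1761*z - 3.525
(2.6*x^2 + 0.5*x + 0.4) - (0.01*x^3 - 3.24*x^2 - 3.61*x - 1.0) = -0.01*x^3 + 5.84*x^2 + 4.11*x + 1.4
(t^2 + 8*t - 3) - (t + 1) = t^2 + 7*t - 4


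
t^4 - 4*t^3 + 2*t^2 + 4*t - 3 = (t - 3)*(t - 1)^2*(t + 1)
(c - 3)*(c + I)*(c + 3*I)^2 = c^4 - 3*c^3 + 7*I*c^3 - 15*c^2 - 21*I*c^2 + 45*c - 9*I*c + 27*I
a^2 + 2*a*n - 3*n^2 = (a - n)*(a + 3*n)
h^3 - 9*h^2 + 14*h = h*(h - 7)*(h - 2)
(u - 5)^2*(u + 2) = u^3 - 8*u^2 + 5*u + 50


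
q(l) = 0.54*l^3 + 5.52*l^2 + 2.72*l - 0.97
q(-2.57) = 19.33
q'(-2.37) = -14.35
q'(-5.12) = -11.34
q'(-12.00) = 103.52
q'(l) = 1.62*l^2 + 11.04*l + 2.72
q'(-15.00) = 201.62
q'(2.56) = 41.60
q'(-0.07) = 1.96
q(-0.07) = -1.13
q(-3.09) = 27.40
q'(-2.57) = -14.95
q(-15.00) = -622.27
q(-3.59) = 35.42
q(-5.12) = 57.33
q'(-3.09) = -15.93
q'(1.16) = 17.71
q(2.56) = 51.23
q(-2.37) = 16.40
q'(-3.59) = -16.03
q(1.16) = 10.46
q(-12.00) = -171.85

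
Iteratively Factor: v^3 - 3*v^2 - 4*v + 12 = (v - 3)*(v^2 - 4) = (v - 3)*(v + 2)*(v - 2)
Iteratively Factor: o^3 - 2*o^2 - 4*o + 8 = (o + 2)*(o^2 - 4*o + 4) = (o - 2)*(o + 2)*(o - 2)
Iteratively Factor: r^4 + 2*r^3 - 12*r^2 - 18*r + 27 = (r - 1)*(r^3 + 3*r^2 - 9*r - 27) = (r - 1)*(r + 3)*(r^2 - 9) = (r - 3)*(r - 1)*(r + 3)*(r + 3)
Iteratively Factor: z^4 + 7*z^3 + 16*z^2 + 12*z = (z + 2)*(z^3 + 5*z^2 + 6*z) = z*(z + 2)*(z^2 + 5*z + 6) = z*(z + 2)*(z + 3)*(z + 2)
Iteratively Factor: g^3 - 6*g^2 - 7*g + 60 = (g - 4)*(g^2 - 2*g - 15) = (g - 4)*(g + 3)*(g - 5)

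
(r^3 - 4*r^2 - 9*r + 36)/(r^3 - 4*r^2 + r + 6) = (r^2 - r - 12)/(r^2 - r - 2)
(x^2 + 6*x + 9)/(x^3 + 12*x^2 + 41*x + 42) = (x + 3)/(x^2 + 9*x + 14)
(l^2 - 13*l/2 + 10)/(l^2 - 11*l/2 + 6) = (2*l - 5)/(2*l - 3)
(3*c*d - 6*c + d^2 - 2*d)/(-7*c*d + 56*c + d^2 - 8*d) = (-3*c*d + 6*c - d^2 + 2*d)/(7*c*d - 56*c - d^2 + 8*d)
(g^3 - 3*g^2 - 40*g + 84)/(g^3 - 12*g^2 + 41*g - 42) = (g + 6)/(g - 3)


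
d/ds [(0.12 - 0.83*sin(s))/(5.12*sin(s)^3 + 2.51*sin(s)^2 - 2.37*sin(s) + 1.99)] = (8.4992*sin(s)^3 + 0.2401*sin(s)^2 - 0.6024*sin(s) - 1.3673)*cos(s)/(26.2144*sin(s)^6 + 25.7024*sin(s)^5 - 17.9687*sin(s)^4 + 8.4802*sin(s)^3 + 15.6067*sin(s)^2 - 9.4326*sin(s) + 3.9601)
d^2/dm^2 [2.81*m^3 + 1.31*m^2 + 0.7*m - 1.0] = 16.86*m + 2.62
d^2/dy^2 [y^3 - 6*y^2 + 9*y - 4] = 6*y - 12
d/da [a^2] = 2*a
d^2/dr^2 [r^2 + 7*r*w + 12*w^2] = 2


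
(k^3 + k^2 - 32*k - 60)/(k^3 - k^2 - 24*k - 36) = (k + 5)/(k + 3)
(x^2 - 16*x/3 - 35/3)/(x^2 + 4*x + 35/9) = 3*(x - 7)/(3*x + 7)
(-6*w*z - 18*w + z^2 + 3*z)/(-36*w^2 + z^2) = (z + 3)/(6*w + z)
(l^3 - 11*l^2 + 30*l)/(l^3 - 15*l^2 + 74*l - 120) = l/(l - 4)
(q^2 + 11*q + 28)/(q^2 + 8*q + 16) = (q + 7)/(q + 4)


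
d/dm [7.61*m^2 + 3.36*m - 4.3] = 15.22*m + 3.36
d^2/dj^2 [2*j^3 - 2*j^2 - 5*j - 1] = 12*j - 4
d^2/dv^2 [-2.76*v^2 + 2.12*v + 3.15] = -5.52000000000000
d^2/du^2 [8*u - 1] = 0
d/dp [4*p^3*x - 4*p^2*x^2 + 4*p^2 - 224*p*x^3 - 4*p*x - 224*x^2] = 12*p^2*x - 8*p*x^2 + 8*p - 224*x^3 - 4*x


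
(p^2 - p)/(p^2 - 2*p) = (p - 1)/(p - 2)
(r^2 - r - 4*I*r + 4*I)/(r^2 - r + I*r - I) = (r - 4*I)/(r + I)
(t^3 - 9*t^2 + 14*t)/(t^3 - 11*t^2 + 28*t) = (t - 2)/(t - 4)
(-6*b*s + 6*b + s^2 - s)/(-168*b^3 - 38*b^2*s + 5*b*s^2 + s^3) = (s - 1)/(28*b^2 + 11*b*s + s^2)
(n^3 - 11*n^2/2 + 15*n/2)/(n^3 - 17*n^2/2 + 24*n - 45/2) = n/(n - 3)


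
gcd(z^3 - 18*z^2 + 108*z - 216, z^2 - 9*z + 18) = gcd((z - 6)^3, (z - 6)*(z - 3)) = z - 6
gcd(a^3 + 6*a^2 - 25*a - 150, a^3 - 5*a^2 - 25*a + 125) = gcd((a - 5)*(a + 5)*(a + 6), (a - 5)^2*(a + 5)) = a^2 - 25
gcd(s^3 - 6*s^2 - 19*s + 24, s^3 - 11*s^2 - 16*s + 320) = s - 8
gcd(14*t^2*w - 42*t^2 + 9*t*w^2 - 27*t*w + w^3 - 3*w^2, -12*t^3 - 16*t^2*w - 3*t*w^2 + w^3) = 2*t + w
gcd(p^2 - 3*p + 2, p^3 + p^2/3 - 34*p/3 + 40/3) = p - 2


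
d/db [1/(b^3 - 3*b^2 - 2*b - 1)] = (-3*b^2 + 6*b + 2)/(-b^3 + 3*b^2 + 2*b + 1)^2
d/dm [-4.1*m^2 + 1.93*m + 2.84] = 1.93 - 8.2*m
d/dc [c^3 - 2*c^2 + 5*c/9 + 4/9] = 3*c^2 - 4*c + 5/9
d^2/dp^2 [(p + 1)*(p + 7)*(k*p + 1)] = 6*k*p + 16*k + 2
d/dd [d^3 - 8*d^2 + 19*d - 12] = 3*d^2 - 16*d + 19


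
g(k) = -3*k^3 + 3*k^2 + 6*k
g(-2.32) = 39.69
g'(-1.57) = -25.60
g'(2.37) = -30.33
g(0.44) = 2.97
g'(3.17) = -65.42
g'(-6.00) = -354.00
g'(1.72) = -10.31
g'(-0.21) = 4.34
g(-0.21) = -1.10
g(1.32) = 6.25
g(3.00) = -36.00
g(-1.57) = 9.58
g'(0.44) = 6.90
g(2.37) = -8.87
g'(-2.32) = -56.36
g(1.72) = 3.93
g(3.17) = -46.40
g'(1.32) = -1.76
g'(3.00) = -57.00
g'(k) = -9*k^2 + 6*k + 6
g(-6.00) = 720.00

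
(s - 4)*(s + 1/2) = s^2 - 7*s/2 - 2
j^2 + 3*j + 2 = (j + 1)*(j + 2)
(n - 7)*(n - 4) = n^2 - 11*n + 28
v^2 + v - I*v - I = (v + 1)*(v - I)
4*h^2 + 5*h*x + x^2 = (h + x)*(4*h + x)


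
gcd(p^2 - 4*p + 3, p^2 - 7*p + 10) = 1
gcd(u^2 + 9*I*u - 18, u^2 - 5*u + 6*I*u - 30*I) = u + 6*I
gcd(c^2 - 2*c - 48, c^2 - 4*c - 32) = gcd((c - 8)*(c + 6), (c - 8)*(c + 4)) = c - 8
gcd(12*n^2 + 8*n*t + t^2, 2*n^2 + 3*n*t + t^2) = 2*n + t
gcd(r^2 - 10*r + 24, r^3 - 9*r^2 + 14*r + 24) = r^2 - 10*r + 24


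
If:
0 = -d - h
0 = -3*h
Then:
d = 0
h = 0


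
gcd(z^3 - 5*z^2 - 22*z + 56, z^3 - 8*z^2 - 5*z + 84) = z - 7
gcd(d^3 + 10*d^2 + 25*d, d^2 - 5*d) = d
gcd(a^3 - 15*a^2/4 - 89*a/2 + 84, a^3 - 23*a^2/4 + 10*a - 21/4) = a - 7/4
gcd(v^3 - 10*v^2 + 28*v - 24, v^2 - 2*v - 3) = 1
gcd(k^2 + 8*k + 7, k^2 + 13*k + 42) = k + 7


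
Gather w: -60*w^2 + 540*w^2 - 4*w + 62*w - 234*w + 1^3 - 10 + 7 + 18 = 480*w^2 - 176*w + 16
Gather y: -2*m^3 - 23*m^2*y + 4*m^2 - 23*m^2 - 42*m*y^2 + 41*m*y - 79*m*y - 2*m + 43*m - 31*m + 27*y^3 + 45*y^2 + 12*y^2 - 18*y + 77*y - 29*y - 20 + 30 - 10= -2*m^3 - 19*m^2 + 10*m + 27*y^3 + y^2*(57 - 42*m) + y*(-23*m^2 - 38*m + 30)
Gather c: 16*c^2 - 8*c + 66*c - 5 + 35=16*c^2 + 58*c + 30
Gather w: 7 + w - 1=w + 6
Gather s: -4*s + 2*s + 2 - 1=1 - 2*s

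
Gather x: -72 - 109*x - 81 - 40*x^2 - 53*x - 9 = -40*x^2 - 162*x - 162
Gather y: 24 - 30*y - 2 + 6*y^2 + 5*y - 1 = 6*y^2 - 25*y + 21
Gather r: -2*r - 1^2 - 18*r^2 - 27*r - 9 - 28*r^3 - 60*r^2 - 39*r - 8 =-28*r^3 - 78*r^2 - 68*r - 18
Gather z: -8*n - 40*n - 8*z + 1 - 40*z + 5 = -48*n - 48*z + 6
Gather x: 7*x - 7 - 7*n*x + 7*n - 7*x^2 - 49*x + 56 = 7*n - 7*x^2 + x*(-7*n - 42) + 49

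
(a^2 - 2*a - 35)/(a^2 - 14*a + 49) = (a + 5)/(a - 7)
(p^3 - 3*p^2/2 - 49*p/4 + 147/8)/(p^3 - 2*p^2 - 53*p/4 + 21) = (p - 7/2)/(p - 4)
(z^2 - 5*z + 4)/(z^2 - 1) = (z - 4)/(z + 1)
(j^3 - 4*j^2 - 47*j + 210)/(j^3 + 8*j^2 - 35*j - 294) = (j - 5)/(j + 7)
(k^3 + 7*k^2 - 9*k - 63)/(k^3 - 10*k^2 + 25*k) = (k^3 + 7*k^2 - 9*k - 63)/(k*(k^2 - 10*k + 25))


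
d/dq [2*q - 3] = 2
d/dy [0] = 0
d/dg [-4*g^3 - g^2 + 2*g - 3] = -12*g^2 - 2*g + 2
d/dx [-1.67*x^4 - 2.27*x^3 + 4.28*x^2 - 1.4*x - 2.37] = -6.68*x^3 - 6.81*x^2 + 8.56*x - 1.4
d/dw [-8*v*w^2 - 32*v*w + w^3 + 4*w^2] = -16*v*w - 32*v + 3*w^2 + 8*w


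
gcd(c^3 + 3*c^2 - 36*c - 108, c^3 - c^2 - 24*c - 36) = c^2 - 3*c - 18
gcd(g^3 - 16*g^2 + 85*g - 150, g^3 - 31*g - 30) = g - 6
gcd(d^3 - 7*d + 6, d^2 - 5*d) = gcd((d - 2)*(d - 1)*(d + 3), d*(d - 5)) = 1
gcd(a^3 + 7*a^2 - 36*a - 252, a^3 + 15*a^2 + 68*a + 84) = a^2 + 13*a + 42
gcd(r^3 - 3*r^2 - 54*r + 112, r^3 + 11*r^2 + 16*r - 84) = r^2 + 5*r - 14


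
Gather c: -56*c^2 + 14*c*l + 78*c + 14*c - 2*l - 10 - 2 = -56*c^2 + c*(14*l + 92) - 2*l - 12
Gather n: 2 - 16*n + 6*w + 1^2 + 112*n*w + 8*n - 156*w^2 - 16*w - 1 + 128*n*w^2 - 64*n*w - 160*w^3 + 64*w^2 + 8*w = n*(128*w^2 + 48*w - 8) - 160*w^3 - 92*w^2 - 2*w + 2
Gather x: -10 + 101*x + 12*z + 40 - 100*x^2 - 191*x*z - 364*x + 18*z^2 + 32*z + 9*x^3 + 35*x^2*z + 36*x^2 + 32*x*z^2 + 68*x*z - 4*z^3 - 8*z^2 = 9*x^3 + x^2*(35*z - 64) + x*(32*z^2 - 123*z - 263) - 4*z^3 + 10*z^2 + 44*z + 30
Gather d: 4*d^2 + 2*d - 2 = 4*d^2 + 2*d - 2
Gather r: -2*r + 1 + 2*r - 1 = 0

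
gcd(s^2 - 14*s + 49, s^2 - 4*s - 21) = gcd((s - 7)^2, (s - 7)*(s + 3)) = s - 7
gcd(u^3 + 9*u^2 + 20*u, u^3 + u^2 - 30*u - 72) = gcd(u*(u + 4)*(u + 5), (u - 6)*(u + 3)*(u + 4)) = u + 4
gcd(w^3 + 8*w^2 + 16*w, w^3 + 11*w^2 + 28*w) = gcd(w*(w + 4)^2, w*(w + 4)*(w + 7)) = w^2 + 4*w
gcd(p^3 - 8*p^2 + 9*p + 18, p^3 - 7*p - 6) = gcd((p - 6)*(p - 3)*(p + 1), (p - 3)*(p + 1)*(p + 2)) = p^2 - 2*p - 3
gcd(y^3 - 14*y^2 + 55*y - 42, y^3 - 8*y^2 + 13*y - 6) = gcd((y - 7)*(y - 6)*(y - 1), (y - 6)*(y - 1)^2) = y^2 - 7*y + 6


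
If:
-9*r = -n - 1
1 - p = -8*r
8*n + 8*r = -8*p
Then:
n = -1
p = 1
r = 0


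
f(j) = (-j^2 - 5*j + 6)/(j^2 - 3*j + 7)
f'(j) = (3 - 2*j)*(-j^2 - 5*j + 6)/(j^2 - 3*j + 7)^2 + (-2*j - 5)/(j^2 - 3*j + 7)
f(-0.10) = 0.89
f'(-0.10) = -0.27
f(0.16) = 0.79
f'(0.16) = -0.49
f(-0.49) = 0.94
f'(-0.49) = -0.03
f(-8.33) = -0.21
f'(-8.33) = 0.07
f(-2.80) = 0.52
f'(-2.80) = 0.22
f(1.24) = -0.36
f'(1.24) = -1.59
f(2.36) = -2.07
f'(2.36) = -1.12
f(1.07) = -0.10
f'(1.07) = -1.46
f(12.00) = -1.72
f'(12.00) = 0.06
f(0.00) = 0.86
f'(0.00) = -0.35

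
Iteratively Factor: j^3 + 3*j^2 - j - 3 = (j + 1)*(j^2 + 2*j - 3) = (j - 1)*(j + 1)*(j + 3)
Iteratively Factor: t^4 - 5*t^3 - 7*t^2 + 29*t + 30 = (t - 5)*(t^3 - 7*t - 6) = (t - 5)*(t - 3)*(t^2 + 3*t + 2) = (t - 5)*(t - 3)*(t + 2)*(t + 1)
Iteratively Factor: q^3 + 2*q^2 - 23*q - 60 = (q - 5)*(q^2 + 7*q + 12) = (q - 5)*(q + 3)*(q + 4)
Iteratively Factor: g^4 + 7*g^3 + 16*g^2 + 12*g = (g + 2)*(g^3 + 5*g^2 + 6*g) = (g + 2)^2*(g^2 + 3*g) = g*(g + 2)^2*(g + 3)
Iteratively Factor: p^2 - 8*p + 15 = (p - 3)*(p - 5)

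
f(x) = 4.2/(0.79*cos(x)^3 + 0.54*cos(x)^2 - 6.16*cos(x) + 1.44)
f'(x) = 4.2*(2.37*sin(x)*cos(x)^2 + 1.08*sin(x)*cos(x) - 6.16*sin(x))/(0.79*cos(x)^3 + 0.54*cos(x)^2 - 6.16*cos(x) + 1.44)^2 = (9.954*cos(x)^2 + 4.536*cos(x) - 25.872)*sin(x)/(0.79*cos(x)^3 + 0.54*cos(x)^2 - 6.16*cos(x) + 1.44)^2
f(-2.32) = 0.75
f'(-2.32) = 0.56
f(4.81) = 4.97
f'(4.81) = 35.27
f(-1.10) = -3.59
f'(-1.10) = 14.19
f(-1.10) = -3.59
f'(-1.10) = 14.19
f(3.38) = 0.58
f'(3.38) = 0.09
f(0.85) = -1.94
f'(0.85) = -2.98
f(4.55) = 1.72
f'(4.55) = 4.34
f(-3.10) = 0.57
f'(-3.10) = 0.02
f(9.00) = 0.61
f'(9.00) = -0.19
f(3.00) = 0.58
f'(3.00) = -0.05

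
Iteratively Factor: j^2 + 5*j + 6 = (j + 2)*(j + 3)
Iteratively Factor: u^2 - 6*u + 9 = (u - 3)*(u - 3)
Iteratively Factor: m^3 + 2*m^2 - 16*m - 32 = (m + 4)*(m^2 - 2*m - 8) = (m - 4)*(m + 4)*(m + 2)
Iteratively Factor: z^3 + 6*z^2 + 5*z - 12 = (z + 4)*(z^2 + 2*z - 3) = (z - 1)*(z + 4)*(z + 3)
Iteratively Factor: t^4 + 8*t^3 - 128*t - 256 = (t + 4)*(t^3 + 4*t^2 - 16*t - 64) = (t + 4)^2*(t^2 - 16) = (t - 4)*(t + 4)^2*(t + 4)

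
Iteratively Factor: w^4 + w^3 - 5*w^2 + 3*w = (w + 3)*(w^3 - 2*w^2 + w) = w*(w + 3)*(w^2 - 2*w + 1) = w*(w - 1)*(w + 3)*(w - 1)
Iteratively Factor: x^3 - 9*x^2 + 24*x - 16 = (x - 4)*(x^2 - 5*x + 4) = (x - 4)*(x - 1)*(x - 4)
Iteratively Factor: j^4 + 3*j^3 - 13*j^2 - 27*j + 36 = (j + 4)*(j^3 - j^2 - 9*j + 9) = (j + 3)*(j + 4)*(j^2 - 4*j + 3) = (j - 1)*(j + 3)*(j + 4)*(j - 3)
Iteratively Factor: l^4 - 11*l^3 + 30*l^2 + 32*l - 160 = (l + 2)*(l^3 - 13*l^2 + 56*l - 80) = (l - 4)*(l + 2)*(l^2 - 9*l + 20) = (l - 5)*(l - 4)*(l + 2)*(l - 4)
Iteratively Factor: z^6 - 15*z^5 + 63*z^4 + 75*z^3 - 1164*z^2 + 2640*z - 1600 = (z + 4)*(z^5 - 19*z^4 + 139*z^3 - 481*z^2 + 760*z - 400) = (z - 1)*(z + 4)*(z^4 - 18*z^3 + 121*z^2 - 360*z + 400) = (z - 5)*(z - 1)*(z + 4)*(z^3 - 13*z^2 + 56*z - 80) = (z - 5)^2*(z - 1)*(z + 4)*(z^2 - 8*z + 16) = (z - 5)^2*(z - 4)*(z - 1)*(z + 4)*(z - 4)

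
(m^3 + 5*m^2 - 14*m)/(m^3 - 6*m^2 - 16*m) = (-m^2 - 5*m + 14)/(-m^2 + 6*m + 16)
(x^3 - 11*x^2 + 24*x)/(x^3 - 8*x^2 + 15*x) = (x - 8)/(x - 5)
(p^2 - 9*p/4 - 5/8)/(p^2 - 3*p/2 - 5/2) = (p + 1/4)/(p + 1)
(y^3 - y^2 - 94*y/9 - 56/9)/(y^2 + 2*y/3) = y - 5/3 - 28/(3*y)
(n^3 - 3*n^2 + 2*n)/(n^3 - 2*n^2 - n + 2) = n/(n + 1)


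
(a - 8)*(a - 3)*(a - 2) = a^3 - 13*a^2 + 46*a - 48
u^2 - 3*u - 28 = (u - 7)*(u + 4)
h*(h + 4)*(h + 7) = h^3 + 11*h^2 + 28*h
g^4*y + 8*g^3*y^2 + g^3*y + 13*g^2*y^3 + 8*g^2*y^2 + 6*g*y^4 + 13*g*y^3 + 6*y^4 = (g + y)^2*(g + 6*y)*(g*y + y)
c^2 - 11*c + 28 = (c - 7)*(c - 4)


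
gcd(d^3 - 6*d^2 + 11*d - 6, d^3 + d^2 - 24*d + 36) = d^2 - 5*d + 6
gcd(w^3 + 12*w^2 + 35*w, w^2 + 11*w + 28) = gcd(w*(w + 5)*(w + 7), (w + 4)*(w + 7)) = w + 7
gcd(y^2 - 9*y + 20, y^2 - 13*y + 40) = y - 5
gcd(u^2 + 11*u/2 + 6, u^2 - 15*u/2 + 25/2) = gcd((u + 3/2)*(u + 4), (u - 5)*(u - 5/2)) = 1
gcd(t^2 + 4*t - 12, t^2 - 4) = t - 2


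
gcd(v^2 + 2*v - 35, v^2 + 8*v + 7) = v + 7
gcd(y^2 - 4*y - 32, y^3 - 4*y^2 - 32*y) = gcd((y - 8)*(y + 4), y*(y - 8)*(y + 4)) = y^2 - 4*y - 32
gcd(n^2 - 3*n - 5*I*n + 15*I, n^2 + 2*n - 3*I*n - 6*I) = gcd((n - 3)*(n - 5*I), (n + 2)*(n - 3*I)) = 1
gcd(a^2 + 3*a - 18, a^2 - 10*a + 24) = 1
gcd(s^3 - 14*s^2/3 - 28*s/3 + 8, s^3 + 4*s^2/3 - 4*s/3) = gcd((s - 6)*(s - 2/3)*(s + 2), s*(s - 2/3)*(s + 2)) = s^2 + 4*s/3 - 4/3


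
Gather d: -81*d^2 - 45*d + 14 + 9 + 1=-81*d^2 - 45*d + 24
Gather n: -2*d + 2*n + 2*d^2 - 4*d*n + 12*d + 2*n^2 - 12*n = 2*d^2 + 10*d + 2*n^2 + n*(-4*d - 10)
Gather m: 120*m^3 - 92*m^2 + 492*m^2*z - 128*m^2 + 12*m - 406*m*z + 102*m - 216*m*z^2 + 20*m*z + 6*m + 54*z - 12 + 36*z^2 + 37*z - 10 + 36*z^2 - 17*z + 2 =120*m^3 + m^2*(492*z - 220) + m*(-216*z^2 - 386*z + 120) + 72*z^2 + 74*z - 20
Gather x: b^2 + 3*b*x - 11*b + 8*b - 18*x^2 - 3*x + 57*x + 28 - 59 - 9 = b^2 - 3*b - 18*x^2 + x*(3*b + 54) - 40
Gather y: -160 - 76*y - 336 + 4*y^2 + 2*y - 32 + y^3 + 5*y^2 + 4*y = y^3 + 9*y^2 - 70*y - 528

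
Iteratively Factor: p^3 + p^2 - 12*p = (p + 4)*(p^2 - 3*p) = (p - 3)*(p + 4)*(p)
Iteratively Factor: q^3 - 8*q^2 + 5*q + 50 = (q + 2)*(q^2 - 10*q + 25) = (q - 5)*(q + 2)*(q - 5)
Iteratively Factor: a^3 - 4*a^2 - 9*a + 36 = (a - 4)*(a^2 - 9) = (a - 4)*(a - 3)*(a + 3)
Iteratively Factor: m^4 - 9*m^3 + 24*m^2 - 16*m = (m - 4)*(m^3 - 5*m^2 + 4*m) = (m - 4)^2*(m^2 - m) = (m - 4)^2*(m - 1)*(m)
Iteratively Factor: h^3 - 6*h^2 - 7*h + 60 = (h - 4)*(h^2 - 2*h - 15) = (h - 4)*(h + 3)*(h - 5)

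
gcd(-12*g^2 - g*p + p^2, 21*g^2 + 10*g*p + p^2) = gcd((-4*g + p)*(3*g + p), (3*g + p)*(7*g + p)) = 3*g + p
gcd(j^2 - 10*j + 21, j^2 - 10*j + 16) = 1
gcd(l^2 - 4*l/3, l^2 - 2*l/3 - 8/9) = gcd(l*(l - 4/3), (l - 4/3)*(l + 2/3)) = l - 4/3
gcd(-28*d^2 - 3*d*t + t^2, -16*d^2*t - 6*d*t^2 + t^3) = 1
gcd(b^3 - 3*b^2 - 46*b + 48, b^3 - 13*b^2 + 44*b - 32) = b^2 - 9*b + 8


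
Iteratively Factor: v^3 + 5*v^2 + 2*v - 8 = (v + 2)*(v^2 + 3*v - 4) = (v - 1)*(v + 2)*(v + 4)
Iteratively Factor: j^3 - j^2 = (j)*(j^2 - j) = j*(j - 1)*(j)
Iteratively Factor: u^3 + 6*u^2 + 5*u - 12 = (u + 4)*(u^2 + 2*u - 3) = (u + 3)*(u + 4)*(u - 1)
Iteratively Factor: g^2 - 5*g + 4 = (g - 1)*(g - 4)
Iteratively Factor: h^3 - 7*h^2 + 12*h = (h - 4)*(h^2 - 3*h) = (h - 4)*(h - 3)*(h)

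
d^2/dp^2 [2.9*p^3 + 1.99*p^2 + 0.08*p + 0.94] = 17.4*p + 3.98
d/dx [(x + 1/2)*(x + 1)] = 2*x + 3/2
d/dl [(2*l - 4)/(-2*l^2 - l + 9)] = 2*(-2*l^2 - l + (l - 2)*(4*l + 1) + 9)/(2*l^2 + l - 9)^2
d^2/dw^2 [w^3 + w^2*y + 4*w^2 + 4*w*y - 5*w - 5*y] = 6*w + 2*y + 8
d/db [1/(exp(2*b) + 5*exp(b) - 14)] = (-2*exp(b) - 5)*exp(b)/(exp(2*b) + 5*exp(b) - 14)^2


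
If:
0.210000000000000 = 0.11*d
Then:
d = 1.91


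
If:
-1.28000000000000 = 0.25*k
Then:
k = -5.12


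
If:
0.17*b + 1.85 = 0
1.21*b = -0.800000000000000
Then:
No Solution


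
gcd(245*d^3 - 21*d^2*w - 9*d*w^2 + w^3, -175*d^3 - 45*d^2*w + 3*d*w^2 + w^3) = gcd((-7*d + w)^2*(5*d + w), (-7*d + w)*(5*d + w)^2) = -35*d^2 - 2*d*w + w^2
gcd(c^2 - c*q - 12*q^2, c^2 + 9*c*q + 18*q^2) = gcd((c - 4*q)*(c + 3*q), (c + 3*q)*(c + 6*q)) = c + 3*q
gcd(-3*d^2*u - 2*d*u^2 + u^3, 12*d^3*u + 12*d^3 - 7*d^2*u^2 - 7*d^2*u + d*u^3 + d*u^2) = -3*d + u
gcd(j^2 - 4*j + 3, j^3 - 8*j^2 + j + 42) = j - 3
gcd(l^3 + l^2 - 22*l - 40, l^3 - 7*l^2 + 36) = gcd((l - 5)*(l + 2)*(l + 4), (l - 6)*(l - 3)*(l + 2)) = l + 2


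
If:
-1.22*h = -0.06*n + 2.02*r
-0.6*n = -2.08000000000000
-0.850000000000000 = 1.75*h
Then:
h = -0.49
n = 3.47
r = 0.40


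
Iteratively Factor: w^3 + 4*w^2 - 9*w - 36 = (w + 3)*(w^2 + w - 12) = (w + 3)*(w + 4)*(w - 3)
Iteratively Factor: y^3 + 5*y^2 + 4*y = (y)*(y^2 + 5*y + 4) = y*(y + 4)*(y + 1)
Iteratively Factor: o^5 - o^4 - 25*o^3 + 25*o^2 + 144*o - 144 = (o - 3)*(o^4 + 2*o^3 - 19*o^2 - 32*o + 48) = (o - 3)*(o + 3)*(o^3 - o^2 - 16*o + 16) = (o - 3)*(o + 3)*(o + 4)*(o^2 - 5*o + 4) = (o - 3)*(o - 1)*(o + 3)*(o + 4)*(o - 4)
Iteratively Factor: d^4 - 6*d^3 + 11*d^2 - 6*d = (d)*(d^3 - 6*d^2 + 11*d - 6) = d*(d - 2)*(d^2 - 4*d + 3) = d*(d - 2)*(d - 1)*(d - 3)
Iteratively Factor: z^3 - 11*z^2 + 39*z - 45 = (z - 3)*(z^2 - 8*z + 15) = (z - 5)*(z - 3)*(z - 3)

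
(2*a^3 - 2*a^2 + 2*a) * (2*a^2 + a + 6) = 4*a^5 - 2*a^4 + 14*a^3 - 10*a^2 + 12*a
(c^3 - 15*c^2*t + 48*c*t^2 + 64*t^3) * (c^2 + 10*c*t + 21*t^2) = c^5 - 5*c^4*t - 81*c^3*t^2 + 229*c^2*t^3 + 1648*c*t^4 + 1344*t^5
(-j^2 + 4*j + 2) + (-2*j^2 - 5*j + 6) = -3*j^2 - j + 8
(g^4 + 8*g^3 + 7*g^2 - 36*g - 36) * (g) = g^5 + 8*g^4 + 7*g^3 - 36*g^2 - 36*g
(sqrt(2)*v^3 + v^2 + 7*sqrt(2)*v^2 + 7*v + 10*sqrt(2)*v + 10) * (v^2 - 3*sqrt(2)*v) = sqrt(2)*v^5 - 5*v^4 + 7*sqrt(2)*v^4 - 35*v^3 + 7*sqrt(2)*v^3 - 50*v^2 - 21*sqrt(2)*v^2 - 30*sqrt(2)*v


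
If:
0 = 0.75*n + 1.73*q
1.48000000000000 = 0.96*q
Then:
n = -3.56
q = 1.54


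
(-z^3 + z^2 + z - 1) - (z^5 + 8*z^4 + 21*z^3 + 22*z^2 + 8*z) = -z^5 - 8*z^4 - 22*z^3 - 21*z^2 - 7*z - 1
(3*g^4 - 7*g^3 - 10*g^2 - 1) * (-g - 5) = -3*g^5 - 8*g^4 + 45*g^3 + 50*g^2 + g + 5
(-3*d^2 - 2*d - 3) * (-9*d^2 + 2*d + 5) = 27*d^4 + 12*d^3 + 8*d^2 - 16*d - 15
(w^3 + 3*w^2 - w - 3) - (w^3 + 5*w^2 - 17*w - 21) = -2*w^2 + 16*w + 18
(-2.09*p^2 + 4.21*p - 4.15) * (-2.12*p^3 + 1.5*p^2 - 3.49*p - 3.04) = 4.4308*p^5 - 12.0602*p^4 + 22.4071*p^3 - 14.5643*p^2 + 1.6851*p + 12.616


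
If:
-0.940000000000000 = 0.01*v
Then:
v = -94.00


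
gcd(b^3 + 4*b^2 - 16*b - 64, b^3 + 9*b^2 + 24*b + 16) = b^2 + 8*b + 16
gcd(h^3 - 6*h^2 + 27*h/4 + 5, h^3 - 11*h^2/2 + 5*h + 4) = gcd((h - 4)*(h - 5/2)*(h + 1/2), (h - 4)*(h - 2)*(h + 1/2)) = h^2 - 7*h/2 - 2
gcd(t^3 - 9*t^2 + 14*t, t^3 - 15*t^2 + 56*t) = t^2 - 7*t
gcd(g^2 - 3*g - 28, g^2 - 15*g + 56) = g - 7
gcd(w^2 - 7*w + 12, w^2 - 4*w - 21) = 1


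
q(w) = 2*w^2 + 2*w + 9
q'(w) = 4*w + 2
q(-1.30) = 9.78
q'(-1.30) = -3.20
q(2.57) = 27.35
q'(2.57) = 12.28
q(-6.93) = 91.19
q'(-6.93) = -25.72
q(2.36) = 24.86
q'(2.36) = 11.44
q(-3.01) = 21.10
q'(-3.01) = -10.04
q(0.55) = 10.70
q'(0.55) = 4.20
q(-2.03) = 13.18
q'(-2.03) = -6.12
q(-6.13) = 71.89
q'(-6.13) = -22.52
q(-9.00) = 153.00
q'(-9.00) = -34.00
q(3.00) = 33.00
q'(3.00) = 14.00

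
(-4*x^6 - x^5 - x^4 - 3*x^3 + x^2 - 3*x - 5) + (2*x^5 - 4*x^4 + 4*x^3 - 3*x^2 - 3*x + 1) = -4*x^6 + x^5 - 5*x^4 + x^3 - 2*x^2 - 6*x - 4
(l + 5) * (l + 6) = l^2 + 11*l + 30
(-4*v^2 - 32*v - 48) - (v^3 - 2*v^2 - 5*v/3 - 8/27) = -v^3 - 2*v^2 - 91*v/3 - 1288/27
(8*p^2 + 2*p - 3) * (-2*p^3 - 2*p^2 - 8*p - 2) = -16*p^5 - 20*p^4 - 62*p^3 - 26*p^2 + 20*p + 6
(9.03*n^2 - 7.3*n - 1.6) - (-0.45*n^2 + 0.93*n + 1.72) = 9.48*n^2 - 8.23*n - 3.32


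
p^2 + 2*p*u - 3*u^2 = (p - u)*(p + 3*u)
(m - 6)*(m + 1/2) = m^2 - 11*m/2 - 3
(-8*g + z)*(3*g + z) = -24*g^2 - 5*g*z + z^2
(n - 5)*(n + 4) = n^2 - n - 20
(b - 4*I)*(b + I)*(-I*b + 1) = -I*b^3 - 2*b^2 - 7*I*b + 4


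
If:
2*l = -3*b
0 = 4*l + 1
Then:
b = 1/6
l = -1/4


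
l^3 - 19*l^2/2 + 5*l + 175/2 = (l - 7)*(l - 5)*(l + 5/2)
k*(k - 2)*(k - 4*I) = k^3 - 2*k^2 - 4*I*k^2 + 8*I*k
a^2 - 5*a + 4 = (a - 4)*(a - 1)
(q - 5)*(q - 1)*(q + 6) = q^3 - 31*q + 30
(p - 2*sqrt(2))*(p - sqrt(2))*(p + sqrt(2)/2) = p^3 - 5*sqrt(2)*p^2/2 + p + 2*sqrt(2)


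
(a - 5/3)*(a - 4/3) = a^2 - 3*a + 20/9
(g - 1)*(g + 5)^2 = g^3 + 9*g^2 + 15*g - 25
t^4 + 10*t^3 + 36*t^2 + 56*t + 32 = (t + 2)^3*(t + 4)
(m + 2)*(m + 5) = m^2 + 7*m + 10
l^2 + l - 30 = (l - 5)*(l + 6)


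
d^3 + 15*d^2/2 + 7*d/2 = d*(d + 1/2)*(d + 7)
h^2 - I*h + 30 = (h - 6*I)*(h + 5*I)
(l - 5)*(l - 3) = l^2 - 8*l + 15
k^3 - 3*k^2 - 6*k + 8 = (k - 4)*(k - 1)*(k + 2)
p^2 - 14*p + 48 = (p - 8)*(p - 6)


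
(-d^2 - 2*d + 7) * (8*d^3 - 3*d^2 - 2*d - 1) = -8*d^5 - 13*d^4 + 64*d^3 - 16*d^2 - 12*d - 7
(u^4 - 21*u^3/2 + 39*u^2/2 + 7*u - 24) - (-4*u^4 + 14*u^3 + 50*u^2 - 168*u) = 5*u^4 - 49*u^3/2 - 61*u^2/2 + 175*u - 24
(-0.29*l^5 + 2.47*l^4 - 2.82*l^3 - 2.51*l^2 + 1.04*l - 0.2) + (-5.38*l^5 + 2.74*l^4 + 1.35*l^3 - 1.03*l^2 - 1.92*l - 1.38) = -5.67*l^5 + 5.21*l^4 - 1.47*l^3 - 3.54*l^2 - 0.88*l - 1.58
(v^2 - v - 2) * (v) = v^3 - v^2 - 2*v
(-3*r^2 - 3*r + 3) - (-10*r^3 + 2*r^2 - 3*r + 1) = 10*r^3 - 5*r^2 + 2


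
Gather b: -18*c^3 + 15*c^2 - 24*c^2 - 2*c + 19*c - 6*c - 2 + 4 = -18*c^3 - 9*c^2 + 11*c + 2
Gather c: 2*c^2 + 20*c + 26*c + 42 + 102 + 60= 2*c^2 + 46*c + 204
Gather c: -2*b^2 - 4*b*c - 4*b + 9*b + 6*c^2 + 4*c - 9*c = -2*b^2 + 5*b + 6*c^2 + c*(-4*b - 5)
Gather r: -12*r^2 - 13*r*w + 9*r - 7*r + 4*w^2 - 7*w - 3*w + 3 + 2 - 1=-12*r^2 + r*(2 - 13*w) + 4*w^2 - 10*w + 4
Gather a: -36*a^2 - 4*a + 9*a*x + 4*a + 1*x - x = -36*a^2 + 9*a*x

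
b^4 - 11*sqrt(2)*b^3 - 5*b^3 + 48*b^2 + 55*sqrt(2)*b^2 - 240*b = b*(b - 5)*(b - 8*sqrt(2))*(b - 3*sqrt(2))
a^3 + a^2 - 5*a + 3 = (a - 1)^2*(a + 3)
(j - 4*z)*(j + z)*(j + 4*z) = j^3 + j^2*z - 16*j*z^2 - 16*z^3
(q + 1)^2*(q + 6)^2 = q^4 + 14*q^3 + 61*q^2 + 84*q + 36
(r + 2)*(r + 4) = r^2 + 6*r + 8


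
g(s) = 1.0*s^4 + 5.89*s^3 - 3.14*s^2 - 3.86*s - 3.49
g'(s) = 4.0*s^3 + 17.67*s^2 - 6.28*s - 3.86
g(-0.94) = -6.75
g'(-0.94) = 14.33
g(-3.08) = -103.49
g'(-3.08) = 66.23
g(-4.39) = -173.97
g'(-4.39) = 25.83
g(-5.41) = -150.51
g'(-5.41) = -86.08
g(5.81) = 2162.73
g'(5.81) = 1340.62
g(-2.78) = -83.84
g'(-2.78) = 64.22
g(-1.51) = -19.90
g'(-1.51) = 32.14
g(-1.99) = -38.98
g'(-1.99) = 47.09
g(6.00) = 2428.55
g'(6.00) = 1458.58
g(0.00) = -3.49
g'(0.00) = -3.86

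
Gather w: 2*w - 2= 2*w - 2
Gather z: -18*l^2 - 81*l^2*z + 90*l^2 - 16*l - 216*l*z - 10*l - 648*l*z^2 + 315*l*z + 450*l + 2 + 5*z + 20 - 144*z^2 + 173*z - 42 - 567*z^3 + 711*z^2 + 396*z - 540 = 72*l^2 + 424*l - 567*z^3 + z^2*(567 - 648*l) + z*(-81*l^2 + 99*l + 574) - 560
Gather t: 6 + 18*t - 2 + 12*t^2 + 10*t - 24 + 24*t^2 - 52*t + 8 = 36*t^2 - 24*t - 12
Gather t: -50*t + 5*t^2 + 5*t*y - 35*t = 5*t^2 + t*(5*y - 85)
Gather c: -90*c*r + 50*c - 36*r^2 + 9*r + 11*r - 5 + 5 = c*(50 - 90*r) - 36*r^2 + 20*r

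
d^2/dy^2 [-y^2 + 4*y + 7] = -2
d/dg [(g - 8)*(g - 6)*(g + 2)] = 3*g^2 - 24*g + 20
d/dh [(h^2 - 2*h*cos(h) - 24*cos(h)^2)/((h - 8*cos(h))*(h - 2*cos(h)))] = 8*(-h^3*sin(h) + 5*h^2*sin(2*h) - h^2*cos(h) - 34*h*sin(h)*cos(h)^2 + 10*h*cos(h)^2 - 34*cos(h)^3)/((h - 8*cos(h))^2*(h - 2*cos(h))^2)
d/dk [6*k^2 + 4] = 12*k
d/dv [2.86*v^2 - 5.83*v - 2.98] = 5.72*v - 5.83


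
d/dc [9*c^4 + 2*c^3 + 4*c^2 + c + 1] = 36*c^3 + 6*c^2 + 8*c + 1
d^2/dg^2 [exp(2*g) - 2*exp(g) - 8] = (4*exp(g) - 2)*exp(g)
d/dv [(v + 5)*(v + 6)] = 2*v + 11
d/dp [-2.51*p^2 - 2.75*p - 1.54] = -5.02*p - 2.75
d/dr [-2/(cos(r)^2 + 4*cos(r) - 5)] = -4*(cos(r) + 2)*sin(r)/(cos(r)^2 + 4*cos(r) - 5)^2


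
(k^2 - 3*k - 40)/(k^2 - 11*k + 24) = (k + 5)/(k - 3)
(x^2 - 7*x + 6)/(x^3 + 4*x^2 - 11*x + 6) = (x - 6)/(x^2 + 5*x - 6)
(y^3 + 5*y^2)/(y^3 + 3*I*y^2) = (y + 5)/(y + 3*I)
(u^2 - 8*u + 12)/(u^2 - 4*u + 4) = (u - 6)/(u - 2)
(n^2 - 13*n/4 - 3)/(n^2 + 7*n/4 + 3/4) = (n - 4)/(n + 1)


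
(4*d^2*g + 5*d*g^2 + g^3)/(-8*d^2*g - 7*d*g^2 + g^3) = (-4*d - g)/(8*d - g)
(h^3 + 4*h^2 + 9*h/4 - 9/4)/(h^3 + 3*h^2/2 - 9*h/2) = (4*h^2 + 4*h - 3)/(2*h*(2*h - 3))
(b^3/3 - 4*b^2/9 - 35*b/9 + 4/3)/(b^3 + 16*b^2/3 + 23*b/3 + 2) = (3*b^2 - 13*b + 4)/(3*(3*b^2 + 7*b + 2))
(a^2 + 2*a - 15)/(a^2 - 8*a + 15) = (a + 5)/(a - 5)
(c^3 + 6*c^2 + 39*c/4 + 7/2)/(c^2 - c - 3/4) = (2*c^2 + 11*c + 14)/(2*c - 3)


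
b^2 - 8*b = b*(b - 8)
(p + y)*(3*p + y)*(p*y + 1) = 3*p^3*y + 4*p^2*y^2 + 3*p^2 + p*y^3 + 4*p*y + y^2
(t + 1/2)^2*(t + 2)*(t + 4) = t^4 + 7*t^3 + 57*t^2/4 + 19*t/2 + 2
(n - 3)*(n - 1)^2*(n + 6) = n^4 + n^3 - 23*n^2 + 39*n - 18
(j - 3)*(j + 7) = j^2 + 4*j - 21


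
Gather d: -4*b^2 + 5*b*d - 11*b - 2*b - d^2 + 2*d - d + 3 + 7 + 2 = -4*b^2 - 13*b - d^2 + d*(5*b + 1) + 12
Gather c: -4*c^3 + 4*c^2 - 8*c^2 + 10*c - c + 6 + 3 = -4*c^3 - 4*c^2 + 9*c + 9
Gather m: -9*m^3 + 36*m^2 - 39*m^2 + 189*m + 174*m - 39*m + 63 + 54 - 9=-9*m^3 - 3*m^2 + 324*m + 108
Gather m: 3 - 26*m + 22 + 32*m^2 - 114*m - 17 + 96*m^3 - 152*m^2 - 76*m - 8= 96*m^3 - 120*m^2 - 216*m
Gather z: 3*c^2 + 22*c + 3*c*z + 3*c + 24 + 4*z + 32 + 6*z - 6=3*c^2 + 25*c + z*(3*c + 10) + 50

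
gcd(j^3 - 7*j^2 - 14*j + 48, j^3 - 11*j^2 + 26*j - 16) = j^2 - 10*j + 16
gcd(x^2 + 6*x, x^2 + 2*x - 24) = x + 6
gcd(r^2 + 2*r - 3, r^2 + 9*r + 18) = r + 3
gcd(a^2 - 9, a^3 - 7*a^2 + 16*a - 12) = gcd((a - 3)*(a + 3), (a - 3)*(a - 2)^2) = a - 3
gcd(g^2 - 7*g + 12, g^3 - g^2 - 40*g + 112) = g - 4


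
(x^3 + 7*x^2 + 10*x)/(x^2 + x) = (x^2 + 7*x + 10)/(x + 1)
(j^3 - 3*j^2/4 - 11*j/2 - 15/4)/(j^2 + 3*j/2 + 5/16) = 4*(j^2 - 2*j - 3)/(4*j + 1)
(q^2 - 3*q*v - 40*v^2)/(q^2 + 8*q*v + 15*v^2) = (q - 8*v)/(q + 3*v)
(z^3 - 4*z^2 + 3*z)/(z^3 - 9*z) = (z - 1)/(z + 3)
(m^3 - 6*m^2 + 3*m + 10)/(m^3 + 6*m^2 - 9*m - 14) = (m - 5)/(m + 7)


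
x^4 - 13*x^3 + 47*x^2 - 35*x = x*(x - 7)*(x - 5)*(x - 1)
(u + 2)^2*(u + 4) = u^3 + 8*u^2 + 20*u + 16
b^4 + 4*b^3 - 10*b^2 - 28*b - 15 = (b - 3)*(b + 1)^2*(b + 5)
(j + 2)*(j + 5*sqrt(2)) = j^2 + 2*j + 5*sqrt(2)*j + 10*sqrt(2)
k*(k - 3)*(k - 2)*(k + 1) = k^4 - 4*k^3 + k^2 + 6*k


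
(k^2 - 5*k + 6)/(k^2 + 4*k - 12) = (k - 3)/(k + 6)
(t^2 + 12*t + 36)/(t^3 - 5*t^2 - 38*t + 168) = (t + 6)/(t^2 - 11*t + 28)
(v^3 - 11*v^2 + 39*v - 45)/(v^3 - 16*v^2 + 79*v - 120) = (v - 3)/(v - 8)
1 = 1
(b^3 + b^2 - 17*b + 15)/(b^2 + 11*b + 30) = (b^2 - 4*b + 3)/(b + 6)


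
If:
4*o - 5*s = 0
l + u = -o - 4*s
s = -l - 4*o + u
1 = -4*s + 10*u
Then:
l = 45/2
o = -5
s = -4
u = -3/2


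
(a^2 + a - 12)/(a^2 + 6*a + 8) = (a - 3)/(a + 2)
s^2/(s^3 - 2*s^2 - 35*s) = s/(s^2 - 2*s - 35)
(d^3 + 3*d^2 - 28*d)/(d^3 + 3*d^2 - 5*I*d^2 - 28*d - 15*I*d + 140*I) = d/(d - 5*I)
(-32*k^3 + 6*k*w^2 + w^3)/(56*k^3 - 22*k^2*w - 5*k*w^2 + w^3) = (4*k + w)/(-7*k + w)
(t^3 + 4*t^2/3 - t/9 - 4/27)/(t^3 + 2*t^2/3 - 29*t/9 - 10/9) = (9*t^2 + 9*t - 4)/(3*(3*t^2 + t - 10))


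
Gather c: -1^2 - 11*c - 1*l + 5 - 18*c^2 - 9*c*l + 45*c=-18*c^2 + c*(34 - 9*l) - l + 4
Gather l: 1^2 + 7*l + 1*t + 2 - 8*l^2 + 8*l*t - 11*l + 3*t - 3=-8*l^2 + l*(8*t - 4) + 4*t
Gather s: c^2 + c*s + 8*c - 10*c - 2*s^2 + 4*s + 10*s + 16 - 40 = c^2 - 2*c - 2*s^2 + s*(c + 14) - 24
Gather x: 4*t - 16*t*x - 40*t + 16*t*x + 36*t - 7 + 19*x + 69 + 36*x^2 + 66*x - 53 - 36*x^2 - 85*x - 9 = 0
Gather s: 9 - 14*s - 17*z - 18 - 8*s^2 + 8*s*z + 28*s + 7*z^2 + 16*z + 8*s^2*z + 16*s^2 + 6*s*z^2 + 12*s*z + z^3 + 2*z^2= s^2*(8*z + 8) + s*(6*z^2 + 20*z + 14) + z^3 + 9*z^2 - z - 9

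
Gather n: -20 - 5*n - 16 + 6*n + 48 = n + 12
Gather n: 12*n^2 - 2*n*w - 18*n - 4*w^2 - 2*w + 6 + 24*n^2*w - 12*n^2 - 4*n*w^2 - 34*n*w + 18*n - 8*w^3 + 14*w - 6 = 24*n^2*w + n*(-4*w^2 - 36*w) - 8*w^3 - 4*w^2 + 12*w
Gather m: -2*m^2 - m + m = -2*m^2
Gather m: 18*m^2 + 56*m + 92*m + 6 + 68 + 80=18*m^2 + 148*m + 154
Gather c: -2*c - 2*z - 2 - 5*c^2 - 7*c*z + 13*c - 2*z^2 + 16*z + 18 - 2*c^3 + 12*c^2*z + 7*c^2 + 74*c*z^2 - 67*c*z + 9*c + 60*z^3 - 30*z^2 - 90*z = -2*c^3 + c^2*(12*z + 2) + c*(74*z^2 - 74*z + 20) + 60*z^3 - 32*z^2 - 76*z + 16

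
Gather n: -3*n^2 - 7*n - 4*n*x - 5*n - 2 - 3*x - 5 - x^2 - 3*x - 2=-3*n^2 + n*(-4*x - 12) - x^2 - 6*x - 9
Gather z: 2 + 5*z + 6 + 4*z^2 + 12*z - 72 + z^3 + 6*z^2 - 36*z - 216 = z^3 + 10*z^2 - 19*z - 280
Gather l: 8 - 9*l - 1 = 7 - 9*l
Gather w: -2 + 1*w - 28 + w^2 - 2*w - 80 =w^2 - w - 110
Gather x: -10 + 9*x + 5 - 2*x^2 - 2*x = -2*x^2 + 7*x - 5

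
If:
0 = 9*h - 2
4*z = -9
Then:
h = 2/9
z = -9/4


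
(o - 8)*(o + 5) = o^2 - 3*o - 40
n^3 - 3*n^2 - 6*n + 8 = (n - 4)*(n - 1)*(n + 2)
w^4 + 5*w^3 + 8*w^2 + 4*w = w*(w + 1)*(w + 2)^2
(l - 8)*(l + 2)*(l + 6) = l^3 - 52*l - 96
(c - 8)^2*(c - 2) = c^3 - 18*c^2 + 96*c - 128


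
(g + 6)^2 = g^2 + 12*g + 36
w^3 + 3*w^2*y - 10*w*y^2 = w*(w - 2*y)*(w + 5*y)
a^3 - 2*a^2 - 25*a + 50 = (a - 5)*(a - 2)*(a + 5)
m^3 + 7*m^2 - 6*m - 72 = (m - 3)*(m + 4)*(m + 6)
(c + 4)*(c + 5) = c^2 + 9*c + 20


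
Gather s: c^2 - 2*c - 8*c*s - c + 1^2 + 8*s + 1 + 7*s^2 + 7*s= c^2 - 3*c + 7*s^2 + s*(15 - 8*c) + 2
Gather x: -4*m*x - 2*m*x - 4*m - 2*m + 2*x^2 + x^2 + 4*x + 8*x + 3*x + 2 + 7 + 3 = -6*m + 3*x^2 + x*(15 - 6*m) + 12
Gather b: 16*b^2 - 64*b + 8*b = 16*b^2 - 56*b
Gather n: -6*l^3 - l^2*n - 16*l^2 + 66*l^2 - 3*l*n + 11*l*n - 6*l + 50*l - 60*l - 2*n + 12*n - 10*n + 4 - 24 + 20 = -6*l^3 + 50*l^2 - 16*l + n*(-l^2 + 8*l)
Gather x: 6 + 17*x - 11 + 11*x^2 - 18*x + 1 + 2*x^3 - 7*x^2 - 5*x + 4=2*x^3 + 4*x^2 - 6*x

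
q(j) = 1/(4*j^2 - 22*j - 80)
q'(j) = (22 - 8*j)/(4*j^2 - 22*j - 80)^2 = (11 - 4*j)/(2*(-2*j^2 + 11*j + 40)^2)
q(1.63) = -0.01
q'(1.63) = 0.00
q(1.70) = -0.01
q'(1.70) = 0.00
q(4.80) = -0.01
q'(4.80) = -0.00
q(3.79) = -0.01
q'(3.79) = -0.00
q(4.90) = -0.01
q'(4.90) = -0.00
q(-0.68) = -0.02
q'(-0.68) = 0.01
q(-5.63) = 0.01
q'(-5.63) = 0.00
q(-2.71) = 0.11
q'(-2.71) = 0.54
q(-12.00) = 0.00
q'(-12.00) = 0.00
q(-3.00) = 0.05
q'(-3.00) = 0.10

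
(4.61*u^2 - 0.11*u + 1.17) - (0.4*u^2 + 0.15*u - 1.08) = 4.21*u^2 - 0.26*u + 2.25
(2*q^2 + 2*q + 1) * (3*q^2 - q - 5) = 6*q^4 + 4*q^3 - 9*q^2 - 11*q - 5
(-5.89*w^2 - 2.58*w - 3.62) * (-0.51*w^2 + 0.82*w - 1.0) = 3.0039*w^4 - 3.514*w^3 + 5.6206*w^2 - 0.3884*w + 3.62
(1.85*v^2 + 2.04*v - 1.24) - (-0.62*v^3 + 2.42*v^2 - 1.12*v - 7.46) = 0.62*v^3 - 0.57*v^2 + 3.16*v + 6.22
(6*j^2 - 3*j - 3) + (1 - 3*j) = 6*j^2 - 6*j - 2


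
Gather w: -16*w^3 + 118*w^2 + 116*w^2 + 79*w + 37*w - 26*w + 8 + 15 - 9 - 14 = -16*w^3 + 234*w^2 + 90*w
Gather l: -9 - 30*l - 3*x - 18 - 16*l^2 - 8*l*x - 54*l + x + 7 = -16*l^2 + l*(-8*x - 84) - 2*x - 20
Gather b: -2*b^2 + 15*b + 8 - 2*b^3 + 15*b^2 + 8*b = -2*b^3 + 13*b^2 + 23*b + 8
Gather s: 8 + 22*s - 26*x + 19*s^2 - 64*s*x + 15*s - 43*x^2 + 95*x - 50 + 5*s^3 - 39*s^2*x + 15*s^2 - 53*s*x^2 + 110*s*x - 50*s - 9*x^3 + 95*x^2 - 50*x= 5*s^3 + s^2*(34 - 39*x) + s*(-53*x^2 + 46*x - 13) - 9*x^3 + 52*x^2 + 19*x - 42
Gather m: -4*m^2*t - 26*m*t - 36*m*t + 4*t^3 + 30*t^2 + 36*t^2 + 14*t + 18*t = -4*m^2*t - 62*m*t + 4*t^3 + 66*t^2 + 32*t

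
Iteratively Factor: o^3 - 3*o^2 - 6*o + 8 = (o - 4)*(o^2 + o - 2) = (o - 4)*(o - 1)*(o + 2)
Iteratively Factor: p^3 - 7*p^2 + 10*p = (p - 2)*(p^2 - 5*p) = p*(p - 2)*(p - 5)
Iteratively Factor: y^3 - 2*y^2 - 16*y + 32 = (y + 4)*(y^2 - 6*y + 8) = (y - 4)*(y + 4)*(y - 2)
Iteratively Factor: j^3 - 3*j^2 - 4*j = (j)*(j^2 - 3*j - 4) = j*(j + 1)*(j - 4)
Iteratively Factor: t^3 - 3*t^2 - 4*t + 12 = (t - 2)*(t^2 - t - 6) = (t - 3)*(t - 2)*(t + 2)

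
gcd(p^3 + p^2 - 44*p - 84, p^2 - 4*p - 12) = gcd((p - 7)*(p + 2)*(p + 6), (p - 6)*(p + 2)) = p + 2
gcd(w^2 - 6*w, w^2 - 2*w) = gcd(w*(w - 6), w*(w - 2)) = w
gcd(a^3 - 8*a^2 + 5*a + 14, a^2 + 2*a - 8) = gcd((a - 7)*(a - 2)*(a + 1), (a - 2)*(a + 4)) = a - 2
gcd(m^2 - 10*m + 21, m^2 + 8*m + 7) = 1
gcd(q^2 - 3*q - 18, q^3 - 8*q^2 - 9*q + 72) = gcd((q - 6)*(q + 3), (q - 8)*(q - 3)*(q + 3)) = q + 3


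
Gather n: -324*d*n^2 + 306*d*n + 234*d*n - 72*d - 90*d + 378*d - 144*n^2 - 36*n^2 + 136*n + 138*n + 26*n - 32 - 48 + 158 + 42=216*d + n^2*(-324*d - 180) + n*(540*d + 300) + 120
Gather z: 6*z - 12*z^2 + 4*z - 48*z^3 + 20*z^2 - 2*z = -48*z^3 + 8*z^2 + 8*z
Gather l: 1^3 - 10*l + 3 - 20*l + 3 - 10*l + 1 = 8 - 40*l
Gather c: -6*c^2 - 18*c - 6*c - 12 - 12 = -6*c^2 - 24*c - 24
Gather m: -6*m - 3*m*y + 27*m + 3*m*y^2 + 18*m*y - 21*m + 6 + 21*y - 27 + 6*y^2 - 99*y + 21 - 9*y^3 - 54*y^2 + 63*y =m*(3*y^2 + 15*y) - 9*y^3 - 48*y^2 - 15*y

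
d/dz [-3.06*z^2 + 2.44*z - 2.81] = 2.44 - 6.12*z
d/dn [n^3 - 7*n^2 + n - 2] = 3*n^2 - 14*n + 1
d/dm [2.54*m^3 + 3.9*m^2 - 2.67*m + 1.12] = 7.62*m^2 + 7.8*m - 2.67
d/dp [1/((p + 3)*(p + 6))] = (-2*p - 9)/(p^4 + 18*p^3 + 117*p^2 + 324*p + 324)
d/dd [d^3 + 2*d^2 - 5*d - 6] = 3*d^2 + 4*d - 5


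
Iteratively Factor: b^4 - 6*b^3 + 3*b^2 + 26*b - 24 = (b - 4)*(b^3 - 2*b^2 - 5*b + 6) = (b - 4)*(b - 3)*(b^2 + b - 2) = (b - 4)*(b - 3)*(b + 2)*(b - 1)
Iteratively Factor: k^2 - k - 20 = (k + 4)*(k - 5)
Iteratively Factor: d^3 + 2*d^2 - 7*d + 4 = (d - 1)*(d^2 + 3*d - 4) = (d - 1)*(d + 4)*(d - 1)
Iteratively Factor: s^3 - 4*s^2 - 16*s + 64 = (s - 4)*(s^2 - 16) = (s - 4)*(s + 4)*(s - 4)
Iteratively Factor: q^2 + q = (q)*(q + 1)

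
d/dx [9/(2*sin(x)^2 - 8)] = -9*sin(x)*cos(x)/(sin(x)^2 - 4)^2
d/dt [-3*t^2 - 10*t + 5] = -6*t - 10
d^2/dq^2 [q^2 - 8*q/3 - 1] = 2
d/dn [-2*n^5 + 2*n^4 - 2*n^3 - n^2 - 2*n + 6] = -10*n^4 + 8*n^3 - 6*n^2 - 2*n - 2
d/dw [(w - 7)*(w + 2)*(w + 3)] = 3*w^2 - 4*w - 29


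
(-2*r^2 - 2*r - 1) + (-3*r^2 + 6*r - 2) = -5*r^2 + 4*r - 3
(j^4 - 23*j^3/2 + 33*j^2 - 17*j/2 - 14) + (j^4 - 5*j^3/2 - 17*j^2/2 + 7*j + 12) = 2*j^4 - 14*j^3 + 49*j^2/2 - 3*j/2 - 2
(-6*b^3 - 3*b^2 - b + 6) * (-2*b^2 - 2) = 12*b^5 + 6*b^4 + 14*b^3 - 6*b^2 + 2*b - 12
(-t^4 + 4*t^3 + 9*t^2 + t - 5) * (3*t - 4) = -3*t^5 + 16*t^4 + 11*t^3 - 33*t^2 - 19*t + 20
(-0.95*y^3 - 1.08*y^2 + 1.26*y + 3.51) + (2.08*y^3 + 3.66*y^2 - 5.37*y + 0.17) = 1.13*y^3 + 2.58*y^2 - 4.11*y + 3.68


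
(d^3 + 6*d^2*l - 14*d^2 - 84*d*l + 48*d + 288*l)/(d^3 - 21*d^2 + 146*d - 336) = (d + 6*l)/(d - 7)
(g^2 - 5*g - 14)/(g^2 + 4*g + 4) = (g - 7)/(g + 2)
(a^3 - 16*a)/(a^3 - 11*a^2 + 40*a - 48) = a*(a + 4)/(a^2 - 7*a + 12)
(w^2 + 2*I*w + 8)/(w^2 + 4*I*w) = (w - 2*I)/w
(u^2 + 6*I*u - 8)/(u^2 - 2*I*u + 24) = (u + 2*I)/(u - 6*I)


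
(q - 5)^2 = q^2 - 10*q + 25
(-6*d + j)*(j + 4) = -6*d*j - 24*d + j^2 + 4*j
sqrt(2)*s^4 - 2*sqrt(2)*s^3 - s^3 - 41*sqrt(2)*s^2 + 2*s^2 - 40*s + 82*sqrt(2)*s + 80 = (s - 2)*(s - 5*sqrt(2))*(s + 4*sqrt(2))*(sqrt(2)*s + 1)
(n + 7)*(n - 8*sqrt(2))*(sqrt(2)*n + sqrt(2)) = sqrt(2)*n^3 - 16*n^2 + 8*sqrt(2)*n^2 - 128*n + 7*sqrt(2)*n - 112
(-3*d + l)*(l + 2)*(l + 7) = -3*d*l^2 - 27*d*l - 42*d + l^3 + 9*l^2 + 14*l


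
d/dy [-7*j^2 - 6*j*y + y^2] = -6*j + 2*y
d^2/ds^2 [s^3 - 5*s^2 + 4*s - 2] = 6*s - 10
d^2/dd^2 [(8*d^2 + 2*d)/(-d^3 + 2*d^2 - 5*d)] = 4*(-4*d^3 - 3*d^2 + 66*d - 39)/(d^6 - 6*d^5 + 27*d^4 - 68*d^3 + 135*d^2 - 150*d + 125)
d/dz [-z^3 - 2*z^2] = z*(-3*z - 4)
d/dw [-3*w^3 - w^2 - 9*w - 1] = -9*w^2 - 2*w - 9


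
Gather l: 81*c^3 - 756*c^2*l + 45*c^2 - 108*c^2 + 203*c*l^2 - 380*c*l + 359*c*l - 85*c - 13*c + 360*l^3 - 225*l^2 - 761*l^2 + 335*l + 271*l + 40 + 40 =81*c^3 - 63*c^2 - 98*c + 360*l^3 + l^2*(203*c - 986) + l*(-756*c^2 - 21*c + 606) + 80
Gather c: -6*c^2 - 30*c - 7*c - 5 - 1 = -6*c^2 - 37*c - 6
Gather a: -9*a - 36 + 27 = -9*a - 9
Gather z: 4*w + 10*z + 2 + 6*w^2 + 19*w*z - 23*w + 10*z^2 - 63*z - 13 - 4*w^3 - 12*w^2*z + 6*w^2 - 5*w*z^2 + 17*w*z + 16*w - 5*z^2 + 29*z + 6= -4*w^3 + 12*w^2 - 3*w + z^2*(5 - 5*w) + z*(-12*w^2 + 36*w - 24) - 5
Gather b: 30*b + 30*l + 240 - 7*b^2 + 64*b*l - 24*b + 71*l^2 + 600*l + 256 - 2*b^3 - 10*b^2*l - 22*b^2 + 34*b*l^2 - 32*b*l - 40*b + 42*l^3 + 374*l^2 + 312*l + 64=-2*b^3 + b^2*(-10*l - 29) + b*(34*l^2 + 32*l - 34) + 42*l^3 + 445*l^2 + 942*l + 560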